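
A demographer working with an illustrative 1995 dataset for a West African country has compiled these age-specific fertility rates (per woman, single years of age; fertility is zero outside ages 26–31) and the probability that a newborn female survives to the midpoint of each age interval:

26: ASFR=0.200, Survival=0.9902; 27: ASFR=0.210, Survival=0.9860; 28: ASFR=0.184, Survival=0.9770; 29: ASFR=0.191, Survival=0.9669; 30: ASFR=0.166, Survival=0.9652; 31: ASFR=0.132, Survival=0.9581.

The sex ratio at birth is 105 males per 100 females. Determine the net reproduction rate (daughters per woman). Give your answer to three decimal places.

Proportion female at birth = 100 / (100 + 105) = 0.48780.
Each age group contributes 1 × ASFR × survival:
  26: 1 × 0.200 × 0.9902 = 0.19804
  27: 1 × 0.210 × 0.9860 = 0.20706
  28: 1 × 0.184 × 0.9770 = 0.17977
  29: 1 × 0.191 × 0.9669 = 0.18468
  30: 1 × 0.166 × 0.9652 = 0.16022
  31: 1 × 0.132 × 0.9581 = 0.12647
Sum = 1.05624
NRR = 0.48780 × 1.05624 = 0.51523
With NRR below 1 the population is below replacement fertility.

0.515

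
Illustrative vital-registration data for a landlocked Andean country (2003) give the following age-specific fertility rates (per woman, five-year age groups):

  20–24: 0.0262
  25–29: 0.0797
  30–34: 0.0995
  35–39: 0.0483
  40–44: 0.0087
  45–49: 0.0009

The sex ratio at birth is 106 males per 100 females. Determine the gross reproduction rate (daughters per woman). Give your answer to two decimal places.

Proportion female at birth = 100 / (100 + 106) = 0.48544.
Sum of ASFRs = 0.0262 + 0.0797 + 0.0995 + 0.0483 + 0.0087 + 0.0009 = 0.2633
TFR = 5 × 0.2633 = 1.3165
GRR = 0.48544 × 1.3165 = 0.63908

0.64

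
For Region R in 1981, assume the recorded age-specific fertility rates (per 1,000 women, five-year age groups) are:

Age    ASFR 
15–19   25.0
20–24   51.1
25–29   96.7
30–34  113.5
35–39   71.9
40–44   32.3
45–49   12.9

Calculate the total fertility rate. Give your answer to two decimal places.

Sum of ASFRs = 25.0 + 51.1 + 96.7 + 113.5 + 71.9 + 32.3 + 12.9 = 403.4
TFR = 5 × 403.4 / 1000 = 2.017

2.02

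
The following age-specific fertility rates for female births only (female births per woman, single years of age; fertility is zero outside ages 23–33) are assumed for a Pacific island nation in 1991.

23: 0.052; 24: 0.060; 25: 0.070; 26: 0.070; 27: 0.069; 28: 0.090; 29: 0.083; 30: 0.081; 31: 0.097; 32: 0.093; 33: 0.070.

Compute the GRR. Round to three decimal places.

Sum of female ASFRs = 0.052 + 0.060 + 0.070 + 0.070 + 0.069 + 0.090 + 0.083 + 0.081 + 0.097 + 0.093 + 0.070 = 0.835
GRR = 0.835

0.835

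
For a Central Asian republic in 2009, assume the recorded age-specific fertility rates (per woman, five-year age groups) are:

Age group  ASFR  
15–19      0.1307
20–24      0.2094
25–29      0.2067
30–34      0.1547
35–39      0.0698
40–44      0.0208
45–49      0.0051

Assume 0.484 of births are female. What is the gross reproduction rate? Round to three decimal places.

Proportion female at birth = 0.484.
Sum of ASFRs = 0.1307 + 0.2094 + 0.2067 + 0.1547 + 0.0698 + 0.0208 + 0.0051 = 0.7972
TFR = 5 × 0.7972 = 3.986
GRR = 0.484 × 3.986 = 1.92922

1.929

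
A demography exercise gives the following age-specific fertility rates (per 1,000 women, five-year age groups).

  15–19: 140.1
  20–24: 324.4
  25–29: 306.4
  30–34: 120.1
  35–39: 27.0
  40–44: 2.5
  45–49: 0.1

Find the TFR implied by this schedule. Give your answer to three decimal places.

4.603

Sum of ASFRs = 140.1 + 324.4 + 306.4 + 120.1 + 27.0 + 2.5 + 0.1 = 920.6
TFR = 5 × 920.6 / 1000 = 4.603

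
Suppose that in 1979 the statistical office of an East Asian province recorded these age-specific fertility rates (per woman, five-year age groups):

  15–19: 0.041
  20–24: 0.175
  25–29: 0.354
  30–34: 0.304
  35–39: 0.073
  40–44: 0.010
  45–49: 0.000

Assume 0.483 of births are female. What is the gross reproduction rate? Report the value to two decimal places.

Proportion female at birth = 0.483.
Sum of ASFRs = 0.041 + 0.175 + 0.354 + 0.304 + 0.073 + 0.010 + 0.000 = 0.957
TFR = 5 × 0.957 = 4.785
GRR = 0.483 × 4.785 = 2.31116

2.31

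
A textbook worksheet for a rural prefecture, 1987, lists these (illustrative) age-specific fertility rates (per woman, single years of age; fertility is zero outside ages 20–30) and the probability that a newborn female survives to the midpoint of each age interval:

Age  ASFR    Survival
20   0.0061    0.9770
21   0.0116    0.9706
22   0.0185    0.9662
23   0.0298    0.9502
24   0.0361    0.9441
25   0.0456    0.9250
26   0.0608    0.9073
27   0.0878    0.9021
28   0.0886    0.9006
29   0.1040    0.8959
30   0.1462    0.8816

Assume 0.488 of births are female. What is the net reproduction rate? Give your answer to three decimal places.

Proportion female at birth = 0.488.
Survival-weighted fertility by age (1·fₓ·Sₓ):
  20: 1 × 0.0061 × 0.9770 = 0.00596
  21: 1 × 0.0116 × 0.9706 = 0.01126
  22: 1 × 0.0185 × 0.9662 = 0.01787
  23: 1 × 0.0298 × 0.9502 = 0.02832
  24: 1 × 0.0361 × 0.9441 = 0.03408
  25: 1 × 0.0456 × 0.9250 = 0.04218
  26: 1 × 0.0608 × 0.9073 = 0.05516
  27: 1 × 0.0878 × 0.9021 = 0.07920
  28: 1 × 0.0886 × 0.9006 = 0.07979
  29: 1 × 0.1040 × 0.8959 = 0.09317
  30: 1 × 0.1462 × 0.8816 = 0.12889
Sum = 0.57588
NRR = 0.488 × 0.57588 = 0.28103

0.281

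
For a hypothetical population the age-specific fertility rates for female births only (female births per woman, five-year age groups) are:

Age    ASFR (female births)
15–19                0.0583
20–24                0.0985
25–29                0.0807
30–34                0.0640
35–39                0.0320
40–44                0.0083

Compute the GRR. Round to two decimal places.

Sum of female ASFRs = 0.0583 + 0.0985 + 0.0807 + 0.0640 + 0.0320 + 0.0083 = 0.3418
GRR = 5 × 0.3418 = 1.709

1.71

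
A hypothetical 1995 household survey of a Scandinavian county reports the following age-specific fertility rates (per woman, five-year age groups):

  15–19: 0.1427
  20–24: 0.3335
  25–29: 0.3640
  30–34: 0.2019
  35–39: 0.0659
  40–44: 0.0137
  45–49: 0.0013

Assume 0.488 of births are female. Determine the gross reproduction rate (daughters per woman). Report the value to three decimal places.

Proportion female at birth = 0.488.
Sum of ASFRs = 0.1427 + 0.3335 + 0.3640 + 0.2019 + 0.0659 + 0.0137 + 0.0013 = 1.1230
TFR = 5 × 1.1230 = 5.615
GRR = 0.488 × 5.615 = 2.74012

2.740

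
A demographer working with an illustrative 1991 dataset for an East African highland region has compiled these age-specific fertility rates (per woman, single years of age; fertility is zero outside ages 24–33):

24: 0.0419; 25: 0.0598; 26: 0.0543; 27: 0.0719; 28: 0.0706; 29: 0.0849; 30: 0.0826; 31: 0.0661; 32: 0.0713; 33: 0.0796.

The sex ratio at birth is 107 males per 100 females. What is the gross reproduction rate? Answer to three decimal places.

Proportion female at birth = 100 / (100 + 107) = 0.48309.
Sum of ASFRs = 0.0419 + 0.0598 + 0.0543 + 0.0719 + 0.0706 + 0.0849 + 0.0826 + 0.0661 + 0.0713 + 0.0796 = 0.6830
TFR = 0.683
GRR = 0.48309 × 0.683 = 0.32995

0.330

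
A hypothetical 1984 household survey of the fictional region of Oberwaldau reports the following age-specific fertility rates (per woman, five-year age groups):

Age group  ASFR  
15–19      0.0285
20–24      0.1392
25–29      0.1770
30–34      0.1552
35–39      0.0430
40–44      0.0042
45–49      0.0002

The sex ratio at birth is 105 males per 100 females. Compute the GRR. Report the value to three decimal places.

1.335

Proportion female at birth = 100 / (100 + 105) = 0.48780.
Sum of ASFRs = 0.0285 + 0.1392 + 0.1770 + 0.1552 + 0.0430 + 0.0042 + 0.0002 = 0.5473
TFR = 5 × 0.5473 = 2.7365
GRR = 0.48780 × 2.7365 = 1.33486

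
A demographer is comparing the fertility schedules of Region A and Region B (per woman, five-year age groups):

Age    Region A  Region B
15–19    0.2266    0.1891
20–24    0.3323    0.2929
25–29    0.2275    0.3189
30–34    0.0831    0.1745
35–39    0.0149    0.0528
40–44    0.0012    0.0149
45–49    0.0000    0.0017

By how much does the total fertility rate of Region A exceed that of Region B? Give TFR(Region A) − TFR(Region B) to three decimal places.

-0.796

Region A:
  Sum of ASFRs = 0.2266 + 0.3323 + 0.2275 + 0.0831 + 0.0149 + 0.0012 + 0.0000 = 0.8856
  TFR = 5 × 0.8856 = 4.428
Region B:
  Sum of ASFRs = 0.1891 + 0.2929 + 0.3189 + 0.1745 + 0.0528 + 0.0149 + 0.0017 = 1.0448
  TFR = 5 × 1.0448 = 5.224
Difference = 4.428 − 5.224 = -0.796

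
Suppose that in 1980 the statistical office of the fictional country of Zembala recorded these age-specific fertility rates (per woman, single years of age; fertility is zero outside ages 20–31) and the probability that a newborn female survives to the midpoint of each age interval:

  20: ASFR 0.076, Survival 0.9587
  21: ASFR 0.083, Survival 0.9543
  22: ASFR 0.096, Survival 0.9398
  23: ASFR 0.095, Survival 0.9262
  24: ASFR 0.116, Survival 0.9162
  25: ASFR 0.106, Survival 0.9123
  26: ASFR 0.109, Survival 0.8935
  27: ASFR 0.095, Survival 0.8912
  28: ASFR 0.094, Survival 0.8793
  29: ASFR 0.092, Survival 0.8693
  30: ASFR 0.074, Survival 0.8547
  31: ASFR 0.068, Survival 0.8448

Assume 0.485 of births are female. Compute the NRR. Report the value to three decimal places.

Proportion female at birth = 0.485.
Each age group contributes 1 × ASFR × survival:
  20: 1 × 0.076 × 0.9587 = 0.07286
  21: 1 × 0.083 × 0.9543 = 0.07921
  22: 1 × 0.096 × 0.9398 = 0.09022
  23: 1 × 0.095 × 0.9262 = 0.08799
  24: 1 × 0.116 × 0.9162 = 0.10628
  25: 1 × 0.106 × 0.9123 = 0.09670
  26: 1 × 0.109 × 0.8935 = 0.09739
  27: 1 × 0.095 × 0.8912 = 0.08466
  28: 1 × 0.094 × 0.8793 = 0.08265
  29: 1 × 0.092 × 0.8693 = 0.07998
  30: 1 × 0.074 × 0.8547 = 0.06325
  31: 1 × 0.068 × 0.8448 = 0.05745
Sum = 0.99864
NRR = 0.485 × 0.99864 = 0.48434
NRR < 1, so the cohort does not fully replace itself.

0.484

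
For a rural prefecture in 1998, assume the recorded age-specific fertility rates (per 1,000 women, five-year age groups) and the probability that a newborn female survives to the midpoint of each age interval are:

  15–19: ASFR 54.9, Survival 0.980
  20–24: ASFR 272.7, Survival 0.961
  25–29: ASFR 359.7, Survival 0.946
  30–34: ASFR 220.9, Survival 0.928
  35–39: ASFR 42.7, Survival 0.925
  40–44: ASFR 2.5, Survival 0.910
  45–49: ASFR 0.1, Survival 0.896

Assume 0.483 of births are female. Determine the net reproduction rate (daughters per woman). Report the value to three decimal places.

Proportion female at birth = 0.483.
Per-age-group product (5 × ASFR × survival probability):
  15–19: 5 × 54.9/1000 × 0.980 = 0.26901
  20–24: 5 × 272.7/1000 × 0.961 = 1.31032
  25–29: 5 × 359.7/1000 × 0.946 = 1.70138
  30–34: 5 × 220.9/1000 × 0.928 = 1.02498
  35–39: 5 × 42.7/1000 × 0.925 = 0.19749
  40–44: 5 × 2.5/1000 × 0.910 = 0.01138
  45–49: 5 × 0.1/1000 × 0.896 = 0.00045
Sum = 4.51501
NRR = 0.483 × 4.51501 = 2.18075

2.181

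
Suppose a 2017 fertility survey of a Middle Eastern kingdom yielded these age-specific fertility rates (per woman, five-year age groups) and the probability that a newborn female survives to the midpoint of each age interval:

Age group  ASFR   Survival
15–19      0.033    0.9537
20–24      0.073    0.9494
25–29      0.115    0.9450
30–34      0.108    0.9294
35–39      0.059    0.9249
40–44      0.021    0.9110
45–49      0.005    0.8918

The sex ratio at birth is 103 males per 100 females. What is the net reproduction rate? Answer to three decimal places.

Proportion female at birth = 100 / (100 + 103) = 0.49261.
Survival-weighted fertility by age (5·fₓ·Sₓ):
  15–19: 5 × 0.033 × 0.9537 = 0.15736
  20–24: 5 × 0.073 × 0.9494 = 0.34653
  25–29: 5 × 0.115 × 0.9450 = 0.54338
  30–34: 5 × 0.108 × 0.9294 = 0.50188
  35–39: 5 × 0.059 × 0.9249 = 0.27285
  40–44: 5 × 0.021 × 0.9110 = 0.09566
  45–49: 5 × 0.005 × 0.8918 = 0.02230
Sum = 1.93996
NRR = 0.49261 × 1.93996 = 0.95564

0.956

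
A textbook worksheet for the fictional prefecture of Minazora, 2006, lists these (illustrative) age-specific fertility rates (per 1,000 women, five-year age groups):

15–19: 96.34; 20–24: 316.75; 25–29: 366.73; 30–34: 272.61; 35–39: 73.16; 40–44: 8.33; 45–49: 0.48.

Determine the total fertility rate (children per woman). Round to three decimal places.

5.672

Sum of ASFRs = 96.34 + 316.75 + 366.73 + 272.61 + 73.16 + 8.33 + 0.48 = 1134.40
TFR = 5 × 1134.40 / 1000 = 5.672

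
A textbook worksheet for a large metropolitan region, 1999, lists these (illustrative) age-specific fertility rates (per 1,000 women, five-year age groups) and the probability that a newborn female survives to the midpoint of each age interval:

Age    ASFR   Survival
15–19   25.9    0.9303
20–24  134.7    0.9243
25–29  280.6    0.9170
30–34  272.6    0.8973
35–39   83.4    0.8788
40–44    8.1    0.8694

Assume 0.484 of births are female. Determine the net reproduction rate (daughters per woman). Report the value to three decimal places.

1.769

Proportion female at birth = 0.484.
Weighting each age-specific rate by interval width and survival:
  15–19: 5 × 25.9/1000 × 0.9303 = 0.12047
  20–24: 5 × 134.7/1000 × 0.9243 = 0.62252
  25–29: 5 × 280.6/1000 × 0.9170 = 1.28655
  30–34: 5 × 272.6/1000 × 0.8973 = 1.22302
  35–39: 5 × 83.4/1000 × 0.8788 = 0.36646
  40–44: 5 × 8.1/1000 × 0.8694 = 0.03521
Sum = 3.65423
NRR = 0.484 × 3.65423 = 1.76865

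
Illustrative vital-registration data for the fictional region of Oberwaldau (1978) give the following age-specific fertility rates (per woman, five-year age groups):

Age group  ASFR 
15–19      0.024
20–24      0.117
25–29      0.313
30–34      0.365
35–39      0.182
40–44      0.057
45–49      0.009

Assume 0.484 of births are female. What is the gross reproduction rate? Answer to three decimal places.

2.582

Proportion female at birth = 0.484.
Sum of ASFRs = 0.024 + 0.117 + 0.313 + 0.365 + 0.182 + 0.057 + 0.009 = 1.067
TFR = 5 × 1.067 = 5.335
GRR = 0.484 × 5.335 = 2.58214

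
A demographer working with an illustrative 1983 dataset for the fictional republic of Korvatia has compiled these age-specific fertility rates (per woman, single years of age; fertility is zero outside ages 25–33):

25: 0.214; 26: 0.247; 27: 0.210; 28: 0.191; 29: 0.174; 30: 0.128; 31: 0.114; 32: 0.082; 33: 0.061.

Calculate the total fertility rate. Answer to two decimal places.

Sum of ASFRs = 0.214 + 0.247 + 0.210 + 0.191 + 0.174 + 0.128 + 0.114 + 0.082 + 0.061 = 1.421
TFR = 1.421

1.42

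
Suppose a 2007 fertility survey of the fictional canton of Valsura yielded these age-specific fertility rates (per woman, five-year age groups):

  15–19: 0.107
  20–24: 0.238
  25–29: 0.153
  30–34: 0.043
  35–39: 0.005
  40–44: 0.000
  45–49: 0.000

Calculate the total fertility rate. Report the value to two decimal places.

Sum of ASFRs = 0.107 + 0.238 + 0.153 + 0.043 + 0.005 + 0.000 + 0.000 = 0.546
TFR = 5 × 0.546 = 2.73

2.73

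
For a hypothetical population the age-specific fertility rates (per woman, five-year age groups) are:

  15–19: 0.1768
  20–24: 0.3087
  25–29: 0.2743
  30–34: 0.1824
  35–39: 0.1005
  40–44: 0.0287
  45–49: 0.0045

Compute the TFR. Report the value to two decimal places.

Sum of ASFRs = 0.1768 + 0.3087 + 0.2743 + 0.1824 + 0.1005 + 0.0287 + 0.0045 = 1.0759
TFR = 5 × 1.0759 = 5.3795

5.38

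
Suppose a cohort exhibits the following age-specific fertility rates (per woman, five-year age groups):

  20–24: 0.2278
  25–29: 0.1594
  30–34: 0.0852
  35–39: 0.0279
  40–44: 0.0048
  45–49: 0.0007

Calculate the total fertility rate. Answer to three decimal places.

2.529

Sum of ASFRs = 0.2278 + 0.1594 + 0.0852 + 0.0279 + 0.0048 + 0.0007 = 0.5058
TFR = 5 × 0.5058 = 2.529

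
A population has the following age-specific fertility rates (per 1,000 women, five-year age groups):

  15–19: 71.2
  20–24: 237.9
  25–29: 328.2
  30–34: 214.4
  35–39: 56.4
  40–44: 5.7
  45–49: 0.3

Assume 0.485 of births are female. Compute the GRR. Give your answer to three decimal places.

2.217

Proportion female at birth = 0.485.
Sum of ASFRs = 71.2 + 237.9 + 328.2 + 214.4 + 56.4 + 5.7 + 0.3 = 914.1
TFR = 5 × 914.1 / 1000 = 4.5705
GRR = 0.485 × 4.5705 = 2.21669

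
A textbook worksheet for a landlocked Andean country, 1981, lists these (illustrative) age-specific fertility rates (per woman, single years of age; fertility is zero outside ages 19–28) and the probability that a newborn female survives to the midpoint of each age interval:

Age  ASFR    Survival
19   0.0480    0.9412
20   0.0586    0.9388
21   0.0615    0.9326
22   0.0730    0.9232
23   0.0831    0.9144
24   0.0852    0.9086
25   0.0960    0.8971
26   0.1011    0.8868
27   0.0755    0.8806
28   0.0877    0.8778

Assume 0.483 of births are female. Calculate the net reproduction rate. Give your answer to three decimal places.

Proportion female at birth = 0.483.
Each age group contributes 1 × ASFR × survival:
  19: 1 × 0.0480 × 0.9412 = 0.04518
  20: 1 × 0.0586 × 0.9388 = 0.05501
  21: 1 × 0.0615 × 0.9326 = 0.05735
  22: 1 × 0.0730 × 0.9232 = 0.06739
  23: 1 × 0.0831 × 0.9144 = 0.07599
  24: 1 × 0.0852 × 0.9086 = 0.07741
  25: 1 × 0.0960 × 0.8971 = 0.08612
  26: 1 × 0.1011 × 0.8868 = 0.08966
  27: 1 × 0.0755 × 0.8806 = 0.06649
  28: 1 × 0.0877 × 0.8778 = 0.07698
Sum = 0.69758
NRR = 0.483 × 0.69758 = 0.33693
An NRR under 1 implies long-run decline under these rates.

0.337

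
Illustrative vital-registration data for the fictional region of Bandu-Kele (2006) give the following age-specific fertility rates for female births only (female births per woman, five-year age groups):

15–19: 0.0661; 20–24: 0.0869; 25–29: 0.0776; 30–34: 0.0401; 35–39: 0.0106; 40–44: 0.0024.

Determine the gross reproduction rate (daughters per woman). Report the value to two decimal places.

Sum of female ASFRs = 0.0661 + 0.0869 + 0.0776 + 0.0401 + 0.0106 + 0.0024 = 0.2837
GRR = 5 × 0.2837 = 1.4185

1.42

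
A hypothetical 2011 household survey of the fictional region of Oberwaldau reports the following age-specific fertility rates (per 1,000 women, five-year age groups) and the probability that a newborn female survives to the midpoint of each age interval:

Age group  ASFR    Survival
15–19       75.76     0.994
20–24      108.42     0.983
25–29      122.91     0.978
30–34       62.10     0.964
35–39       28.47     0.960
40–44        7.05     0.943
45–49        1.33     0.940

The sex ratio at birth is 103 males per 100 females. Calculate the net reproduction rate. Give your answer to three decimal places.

Proportion female at birth = 100 / (100 + 103) = 0.49261.
Weighting each age-specific rate by interval width and survival:
  15–19: 5 × 75.76/1000 × 0.994 = 0.37653
  20–24: 5 × 108.42/1000 × 0.983 = 0.53288
  25–29: 5 × 122.91/1000 × 0.978 = 0.60103
  30–34: 5 × 62.10/1000 × 0.964 = 0.29932
  35–39: 5 × 28.47/1000 × 0.960 = 0.13666
  40–44: 5 × 7.05/1000 × 0.943 = 0.03324
  45–49: 5 × 1.33/1000 × 0.940 = 0.00625
Sum = 1.98591
NRR = 0.49261 × 1.98591 = 0.97828
An NRR under 1 implies long-run decline under these rates.

0.978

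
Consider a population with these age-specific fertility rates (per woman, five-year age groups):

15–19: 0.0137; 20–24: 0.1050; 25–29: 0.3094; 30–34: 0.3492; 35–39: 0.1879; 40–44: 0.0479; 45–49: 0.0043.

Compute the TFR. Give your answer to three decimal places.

Sum of ASFRs = 0.0137 + 0.1050 + 0.3094 + 0.3492 + 0.1879 + 0.0479 + 0.0043 = 1.0174
TFR = 5 × 1.0174 = 5.087

5.087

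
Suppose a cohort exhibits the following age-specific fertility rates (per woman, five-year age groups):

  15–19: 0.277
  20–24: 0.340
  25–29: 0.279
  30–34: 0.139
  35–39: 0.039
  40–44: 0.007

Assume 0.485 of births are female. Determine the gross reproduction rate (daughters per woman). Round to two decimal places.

Proportion female at birth = 0.485.
Sum of ASFRs = 0.277 + 0.340 + 0.279 + 0.139 + 0.039 + 0.007 = 1.081
TFR = 5 × 1.081 = 5.405
GRR = 0.485 × 5.405 = 2.62143

2.62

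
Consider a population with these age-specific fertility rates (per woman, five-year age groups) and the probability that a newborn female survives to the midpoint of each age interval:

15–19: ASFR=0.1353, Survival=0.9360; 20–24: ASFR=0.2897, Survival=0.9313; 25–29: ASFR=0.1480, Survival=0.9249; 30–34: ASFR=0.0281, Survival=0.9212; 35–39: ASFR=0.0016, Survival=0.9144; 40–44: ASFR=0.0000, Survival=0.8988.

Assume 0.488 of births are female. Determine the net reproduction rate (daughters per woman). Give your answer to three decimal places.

1.368

Proportion female at birth = 0.488.
Weighting each age-specific rate by interval width and survival:
  15–19: 5 × 0.1353 × 0.9360 = 0.63320
  20–24: 5 × 0.2897 × 0.9313 = 1.34899
  25–29: 5 × 0.1480 × 0.9249 = 0.68443
  30–34: 5 × 0.0281 × 0.9212 = 0.12943
  35–39: 5 × 0.0016 × 0.9144 = 0.00732
  40–44: 5 × 0.0000 × 0.8988 = 0.00000
Sum = 2.80337
NRR = 0.488 × 2.80337 = 1.36804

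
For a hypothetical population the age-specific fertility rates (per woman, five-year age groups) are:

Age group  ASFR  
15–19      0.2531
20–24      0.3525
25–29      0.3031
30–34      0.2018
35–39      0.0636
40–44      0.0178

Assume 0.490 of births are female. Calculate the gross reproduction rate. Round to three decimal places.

2.920

Proportion female at birth = 0.490.
Sum of ASFRs = 0.2531 + 0.3525 + 0.3031 + 0.2018 + 0.0636 + 0.0178 = 1.1919
TFR = 5 × 1.1919 = 5.9595
GRR = 0.490 × 5.9595 = 2.92016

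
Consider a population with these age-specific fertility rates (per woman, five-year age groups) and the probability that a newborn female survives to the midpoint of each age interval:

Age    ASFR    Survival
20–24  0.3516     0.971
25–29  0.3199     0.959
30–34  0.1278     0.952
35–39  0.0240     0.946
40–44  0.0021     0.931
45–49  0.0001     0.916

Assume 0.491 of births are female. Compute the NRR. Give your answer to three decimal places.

Proportion female at birth = 0.491.
Each age group contributes 5 × ASFR × survival:
  20–24: 5 × 0.3516 × 0.971 = 1.70702
  25–29: 5 × 0.3199 × 0.959 = 1.53392
  30–34: 5 × 0.1278 × 0.952 = 0.60833
  35–39: 5 × 0.0240 × 0.946 = 0.11352
  40–44: 5 × 0.0021 × 0.931 = 0.00978
  45–49: 5 × 0.0001 × 0.916 = 0.00046
Sum = 3.97303
NRR = 0.491 × 3.97303 = 1.95076
NRR > 1, so each generation more than replaces itself.

1.951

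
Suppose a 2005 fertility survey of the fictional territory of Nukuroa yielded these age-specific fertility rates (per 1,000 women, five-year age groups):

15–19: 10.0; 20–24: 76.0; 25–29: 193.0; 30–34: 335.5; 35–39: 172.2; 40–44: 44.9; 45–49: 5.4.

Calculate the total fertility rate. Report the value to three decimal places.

4.185

Sum of ASFRs = 10.0 + 76.0 + 193.0 + 335.5 + 172.2 + 44.9 + 5.4 = 837.0
TFR = 5 × 837.0 / 1000 = 4.185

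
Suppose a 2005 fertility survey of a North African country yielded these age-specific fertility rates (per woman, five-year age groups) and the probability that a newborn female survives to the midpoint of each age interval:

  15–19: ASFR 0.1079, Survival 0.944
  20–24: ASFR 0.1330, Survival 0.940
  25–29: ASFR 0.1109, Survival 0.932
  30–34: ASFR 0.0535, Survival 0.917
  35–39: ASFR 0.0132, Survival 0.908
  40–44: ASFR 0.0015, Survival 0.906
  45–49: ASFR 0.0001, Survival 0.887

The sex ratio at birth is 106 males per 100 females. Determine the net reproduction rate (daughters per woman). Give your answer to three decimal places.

0.953

Proportion female at birth = 100 / (100 + 106) = 0.48544.
Weighting each age-specific rate by interval width and survival:
  15–19: 5 × 0.1079 × 0.944 = 0.50929
  20–24: 5 × 0.1330 × 0.940 = 0.62510
  25–29: 5 × 0.1109 × 0.932 = 0.51679
  30–34: 5 × 0.0535 × 0.917 = 0.24530
  35–39: 5 × 0.0132 × 0.908 = 0.05993
  40–44: 5 × 0.0015 × 0.906 = 0.00680
  45–49: 5 × 0.0001 × 0.887 = 0.00044
Sum = 1.96365
NRR = 0.48544 × 1.96365 = 0.95323
With NRR below 1 the population is below replacement fertility.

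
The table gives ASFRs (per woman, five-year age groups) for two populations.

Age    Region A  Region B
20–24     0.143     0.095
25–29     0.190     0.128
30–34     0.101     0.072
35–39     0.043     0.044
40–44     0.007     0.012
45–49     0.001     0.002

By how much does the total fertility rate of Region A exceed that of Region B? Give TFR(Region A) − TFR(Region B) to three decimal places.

Region A:
  Sum of ASFRs = 0.143 + 0.190 + 0.101 + 0.043 + 0.007 + 0.001 = 0.485
  TFR = 5 × 0.485 = 2.425
Region B:
  Sum of ASFRs = 0.095 + 0.128 + 0.072 + 0.044 + 0.012 + 0.002 = 0.353
  TFR = 5 × 0.353 = 1.765
Difference = 2.425 − 1.765 = 0.66

0.660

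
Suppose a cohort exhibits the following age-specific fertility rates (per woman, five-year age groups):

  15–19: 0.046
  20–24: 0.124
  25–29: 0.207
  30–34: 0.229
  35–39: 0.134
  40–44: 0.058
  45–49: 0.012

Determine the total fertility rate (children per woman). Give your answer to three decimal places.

Sum of ASFRs = 0.046 + 0.124 + 0.207 + 0.229 + 0.134 + 0.058 + 0.012 = 0.810
TFR = 5 × 0.810 = 4.05

4.050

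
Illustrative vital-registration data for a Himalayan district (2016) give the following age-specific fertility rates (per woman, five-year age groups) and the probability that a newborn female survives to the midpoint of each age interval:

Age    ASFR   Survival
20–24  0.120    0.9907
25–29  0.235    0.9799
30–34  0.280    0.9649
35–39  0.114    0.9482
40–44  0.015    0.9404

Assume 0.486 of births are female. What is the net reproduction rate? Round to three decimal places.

Proportion female at birth = 0.486.
Survival-weighted fertility by age (5·fₓ·Sₓ):
  20–24: 5 × 0.120 × 0.9907 = 0.59442
  25–29: 5 × 0.235 × 0.9799 = 1.15138
  30–34: 5 × 0.280 × 0.9649 = 1.35086
  35–39: 5 × 0.114 × 0.9482 = 0.54047
  40–44: 5 × 0.015 × 0.9404 = 0.07053
Sum = 3.70766
NRR = 0.486 × 3.70766 = 1.80192

1.802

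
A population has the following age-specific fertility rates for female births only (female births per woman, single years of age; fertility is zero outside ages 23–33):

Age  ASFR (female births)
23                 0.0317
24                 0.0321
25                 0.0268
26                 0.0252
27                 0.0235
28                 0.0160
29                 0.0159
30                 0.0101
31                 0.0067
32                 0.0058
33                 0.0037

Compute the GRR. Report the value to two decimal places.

Sum of female ASFRs = 0.0317 + 0.0321 + 0.0268 + 0.0252 + 0.0235 + 0.0160 + 0.0159 + 0.0101 + 0.0067 + 0.0058 + 0.0037 = 0.1975
GRR = 0.1975

0.20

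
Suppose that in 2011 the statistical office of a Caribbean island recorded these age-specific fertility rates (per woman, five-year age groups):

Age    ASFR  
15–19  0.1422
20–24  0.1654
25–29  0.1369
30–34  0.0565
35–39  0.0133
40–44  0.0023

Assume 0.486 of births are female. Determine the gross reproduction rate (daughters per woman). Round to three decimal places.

Proportion female at birth = 0.486.
Sum of ASFRs = 0.1422 + 0.1654 + 0.1369 + 0.0565 + 0.0133 + 0.0023 = 0.5166
TFR = 5 × 0.5166 = 2.583
GRR = 0.486 × 2.583 = 1.25534

1.255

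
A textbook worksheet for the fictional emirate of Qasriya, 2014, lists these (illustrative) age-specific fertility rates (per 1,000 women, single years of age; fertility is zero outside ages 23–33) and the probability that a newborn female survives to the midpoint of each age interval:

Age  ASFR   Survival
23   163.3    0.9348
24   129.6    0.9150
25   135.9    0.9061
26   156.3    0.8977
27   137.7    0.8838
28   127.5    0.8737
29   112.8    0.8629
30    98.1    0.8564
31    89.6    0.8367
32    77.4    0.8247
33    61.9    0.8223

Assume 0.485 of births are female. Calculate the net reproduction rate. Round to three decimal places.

Proportion female at birth = 0.485.
Survival-weighted fertility by age (1·fₓ·Sₓ):
  23: 1 × 163.3/1000 × 0.9348 = 0.15265
  24: 1 × 129.6/1000 × 0.9150 = 0.11858
  25: 1 × 135.9/1000 × 0.9061 = 0.12314
  26: 1 × 156.3/1000 × 0.8977 = 0.14031
  27: 1 × 137.7/1000 × 0.8838 = 0.12170
  28: 1 × 127.5/1000 × 0.8737 = 0.11140
  29: 1 × 112.8/1000 × 0.8629 = 0.09734
  30: 1 × 98.1/1000 × 0.8564 = 0.08401
  31: 1 × 89.6/1000 × 0.8367 = 0.07497
  32: 1 × 77.4/1000 × 0.8247 = 0.06383
  33: 1 × 61.9/1000 × 0.8223 = 0.05090
Sum = 1.13883
NRR = 0.485 × 1.13883 = 0.55233

0.552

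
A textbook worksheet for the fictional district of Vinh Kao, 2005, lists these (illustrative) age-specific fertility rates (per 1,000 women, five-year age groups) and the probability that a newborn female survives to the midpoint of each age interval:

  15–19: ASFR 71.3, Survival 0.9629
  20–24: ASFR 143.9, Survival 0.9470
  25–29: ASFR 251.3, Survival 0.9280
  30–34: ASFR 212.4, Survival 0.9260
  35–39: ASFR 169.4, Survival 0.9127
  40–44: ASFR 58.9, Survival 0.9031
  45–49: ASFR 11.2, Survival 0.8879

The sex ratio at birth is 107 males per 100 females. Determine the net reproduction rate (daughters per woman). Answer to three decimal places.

2.059

Proportion female at birth = 100 / (100 + 107) = 0.48309.
Survival-weighted fertility by age (5·fₓ·Sₓ):
  15–19: 5 × 71.3/1000 × 0.9629 = 0.34327
  20–24: 5 × 143.9/1000 × 0.9470 = 0.68137
  25–29: 5 × 251.3/1000 × 0.9280 = 1.16603
  30–34: 5 × 212.4/1000 × 0.9260 = 0.98341
  35–39: 5 × 169.4/1000 × 0.9127 = 0.77306
  40–44: 5 × 58.9/1000 × 0.9031 = 0.26596
  45–49: 5 × 11.2/1000 × 0.8879 = 0.04972
Sum = 4.26282
NRR = 0.48309 × 4.26282 = 2.05933
NRR > 1, so each generation more than replaces itself.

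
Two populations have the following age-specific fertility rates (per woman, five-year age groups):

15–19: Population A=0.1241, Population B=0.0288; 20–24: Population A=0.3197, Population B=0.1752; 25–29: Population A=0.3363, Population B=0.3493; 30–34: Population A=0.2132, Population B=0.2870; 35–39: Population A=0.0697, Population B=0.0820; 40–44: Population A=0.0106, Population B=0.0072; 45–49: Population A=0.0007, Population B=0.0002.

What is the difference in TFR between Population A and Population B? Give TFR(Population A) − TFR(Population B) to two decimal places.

Population A:
  Sum of ASFRs = 0.1241 + 0.3197 + 0.3363 + 0.2132 + 0.0697 + 0.0106 + 0.0007 = 1.0743
  TFR = 5 × 1.0743 = 5.3715
Population B:
  Sum of ASFRs = 0.0288 + 0.1752 + 0.3493 + 0.2870 + 0.0820 + 0.0072 + 0.0002 = 0.9297
  TFR = 5 × 0.9297 = 4.6485
Difference = 5.3715 − 4.6485 = 0.723

0.72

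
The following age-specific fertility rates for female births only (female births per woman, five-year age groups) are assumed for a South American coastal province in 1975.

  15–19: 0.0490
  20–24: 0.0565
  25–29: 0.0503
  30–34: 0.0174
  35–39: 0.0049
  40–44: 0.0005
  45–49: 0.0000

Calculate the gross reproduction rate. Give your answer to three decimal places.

Sum of female ASFRs = 0.0490 + 0.0565 + 0.0503 + 0.0174 + 0.0049 + 0.0005 + 0.0000 = 0.1786
GRR = 5 × 0.1786 = 0.893

0.893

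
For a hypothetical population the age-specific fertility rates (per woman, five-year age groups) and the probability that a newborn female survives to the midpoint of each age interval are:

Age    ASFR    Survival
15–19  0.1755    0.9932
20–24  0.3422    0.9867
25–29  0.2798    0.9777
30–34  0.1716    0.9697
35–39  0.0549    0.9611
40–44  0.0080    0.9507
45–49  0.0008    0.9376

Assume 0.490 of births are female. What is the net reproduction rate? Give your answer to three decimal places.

Proportion female at birth = 0.490.
Survival-weighted fertility by age (5·fₓ·Sₓ):
  15–19: 5 × 0.1755 × 0.9932 = 0.87153
  20–24: 5 × 0.3422 × 0.9867 = 1.68824
  25–29: 5 × 0.2798 × 0.9777 = 1.36780
  30–34: 5 × 0.1716 × 0.9697 = 0.83200
  35–39: 5 × 0.0549 × 0.9611 = 0.26382
  40–44: 5 × 0.0080 × 0.9507 = 0.03803
  45–49: 5 × 0.0008 × 0.9376 = 0.00375
Sum = 5.06517
NRR = 0.490 × 5.06517 = 2.48193
With NRR above 1 the population is above replacement fertility.

2.482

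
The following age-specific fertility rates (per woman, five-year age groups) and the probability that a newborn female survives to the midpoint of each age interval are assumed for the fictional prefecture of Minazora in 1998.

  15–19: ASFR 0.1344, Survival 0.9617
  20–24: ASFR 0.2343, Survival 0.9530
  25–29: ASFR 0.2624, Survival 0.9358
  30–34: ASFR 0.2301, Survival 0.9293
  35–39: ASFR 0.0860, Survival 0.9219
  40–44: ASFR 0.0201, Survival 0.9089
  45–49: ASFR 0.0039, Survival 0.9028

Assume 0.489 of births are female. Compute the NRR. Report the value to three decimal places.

Proportion female at birth = 0.489.
Survival-weighted fertility by age (5·fₓ·Sₓ):
  15–19: 5 × 0.1344 × 0.9617 = 0.64626
  20–24: 5 × 0.2343 × 0.9530 = 1.11644
  25–29: 5 × 0.2624 × 0.9358 = 1.22777
  30–34: 5 × 0.2301 × 0.9293 = 1.06916
  35–39: 5 × 0.0860 × 0.9219 = 0.39642
  40–44: 5 × 0.0201 × 0.9089 = 0.09134
  45–49: 5 × 0.0039 × 0.9028 = 0.01760
Sum = 4.56499
NRR = 0.489 × 4.56499 = 2.23228

2.232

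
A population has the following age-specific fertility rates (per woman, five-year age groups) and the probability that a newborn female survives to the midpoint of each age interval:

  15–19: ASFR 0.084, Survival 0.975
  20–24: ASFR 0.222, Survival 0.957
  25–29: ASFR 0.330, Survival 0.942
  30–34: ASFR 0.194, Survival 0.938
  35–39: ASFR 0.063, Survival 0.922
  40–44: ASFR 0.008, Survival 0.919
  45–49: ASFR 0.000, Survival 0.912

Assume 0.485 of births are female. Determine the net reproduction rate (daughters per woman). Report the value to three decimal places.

2.068

Proportion female at birth = 0.485.
Per-age-group product (5 × ASFR × survival probability):
  15–19: 5 × 0.084 × 0.975 = 0.40950
  20–24: 5 × 0.222 × 0.957 = 1.06227
  25–29: 5 × 0.330 × 0.942 = 1.55430
  30–34: 5 × 0.194 × 0.938 = 0.90986
  35–39: 5 × 0.063 × 0.922 = 0.29043
  40–44: 5 × 0.008 × 0.919 = 0.03676
  45–49: 5 × 0.000 × 0.912 = 0.00000
Sum = 4.26312
NRR = 0.485 × 4.26312 = 2.06761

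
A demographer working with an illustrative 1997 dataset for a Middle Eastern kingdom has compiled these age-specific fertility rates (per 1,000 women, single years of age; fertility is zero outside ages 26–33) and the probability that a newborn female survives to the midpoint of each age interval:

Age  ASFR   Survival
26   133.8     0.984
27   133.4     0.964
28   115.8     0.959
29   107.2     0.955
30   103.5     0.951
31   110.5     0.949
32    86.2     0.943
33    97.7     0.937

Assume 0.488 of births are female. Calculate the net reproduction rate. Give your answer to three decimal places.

Proportion female at birth = 0.488.
Each age group contributes 1 × ASFR × survival:
  26: 1 × 133.8/1000 × 0.984 = 0.13166
  27: 1 × 133.4/1000 × 0.964 = 0.12860
  28: 1 × 115.8/1000 × 0.959 = 0.11105
  29: 1 × 107.2/1000 × 0.955 = 0.10238
  30: 1 × 103.5/1000 × 0.951 = 0.09843
  31: 1 × 110.5/1000 × 0.949 = 0.10486
  32: 1 × 86.2/1000 × 0.943 = 0.08129
  33: 1 × 97.7/1000 × 0.937 = 0.09154
Sum = 0.84981
NRR = 0.488 × 0.84981 = 0.41471
With NRR below 1 the population is below replacement fertility.

0.415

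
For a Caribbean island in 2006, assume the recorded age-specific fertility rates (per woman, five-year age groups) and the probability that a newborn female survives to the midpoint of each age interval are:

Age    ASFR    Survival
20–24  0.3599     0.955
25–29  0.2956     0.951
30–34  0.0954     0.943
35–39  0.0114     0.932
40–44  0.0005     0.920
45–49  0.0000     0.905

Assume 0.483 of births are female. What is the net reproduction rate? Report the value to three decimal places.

Proportion female at birth = 0.483.
Each age group contributes 5 × ASFR × survival:
  20–24: 5 × 0.3599 × 0.955 = 1.71852
  25–29: 5 × 0.2956 × 0.951 = 1.40558
  30–34: 5 × 0.0954 × 0.943 = 0.44981
  35–39: 5 × 0.0114 × 0.932 = 0.05312
  40–44: 5 × 0.0005 × 0.920 = 0.00230
  45–49: 5 × 0.0000 × 0.905 = 0.00000
Sum = 3.62933
NRR = 0.483 × 3.62933 = 1.75297

1.753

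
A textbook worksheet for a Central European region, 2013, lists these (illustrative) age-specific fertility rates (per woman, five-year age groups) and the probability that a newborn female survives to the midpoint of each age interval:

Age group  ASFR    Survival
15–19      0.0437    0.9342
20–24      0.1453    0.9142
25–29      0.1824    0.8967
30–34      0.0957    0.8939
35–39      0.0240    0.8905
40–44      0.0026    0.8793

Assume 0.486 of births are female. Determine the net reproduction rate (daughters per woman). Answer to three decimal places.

1.085

Proportion female at birth = 0.486.
Per-age-group product (5 × ASFR × survival probability):
  15–19: 5 × 0.0437 × 0.9342 = 0.20412
  20–24: 5 × 0.1453 × 0.9142 = 0.66417
  25–29: 5 × 0.1824 × 0.8967 = 0.81779
  30–34: 5 × 0.0957 × 0.8939 = 0.42773
  35–39: 5 × 0.0240 × 0.8905 = 0.10686
  40–44: 5 × 0.0026 × 0.8793 = 0.01143
Sum = 2.23210
NRR = 0.486 × 2.23210 = 1.08480
NRR > 1, so each generation more than replaces itself.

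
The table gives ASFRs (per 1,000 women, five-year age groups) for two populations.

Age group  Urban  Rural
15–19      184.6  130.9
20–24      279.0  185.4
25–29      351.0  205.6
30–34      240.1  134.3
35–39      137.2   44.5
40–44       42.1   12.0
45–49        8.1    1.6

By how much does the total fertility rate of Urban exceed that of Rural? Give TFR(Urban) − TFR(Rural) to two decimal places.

Urban:
  Sum of ASFRs = 184.6 + 279.0 + 351.0 + 240.1 + 137.2 + 42.1 + 8.1 = 1242.1
  TFR = 5 × 1242.1 / 1000 = 6.2105
Rural:
  Sum of ASFRs = 130.9 + 185.4 + 205.6 + 134.3 + 44.5 + 12.0 + 1.6 = 714.3
  TFR = 5 × 714.3 / 1000 = 3.5715
Difference = 6.2105 − 3.5715 = 2.639

2.64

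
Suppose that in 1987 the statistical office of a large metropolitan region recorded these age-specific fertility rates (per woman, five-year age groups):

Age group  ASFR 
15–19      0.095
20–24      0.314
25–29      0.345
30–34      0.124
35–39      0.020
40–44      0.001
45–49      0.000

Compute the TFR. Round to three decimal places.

Sum of ASFRs = 0.095 + 0.314 + 0.345 + 0.124 + 0.020 + 0.001 + 0.000 = 0.899
TFR = 5 × 0.899 = 4.495

4.495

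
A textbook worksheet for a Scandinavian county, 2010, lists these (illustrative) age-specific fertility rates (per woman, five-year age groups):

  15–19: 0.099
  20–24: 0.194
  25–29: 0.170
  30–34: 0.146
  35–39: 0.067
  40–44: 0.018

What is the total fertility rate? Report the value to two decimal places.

3.47

Sum of ASFRs = 0.099 + 0.194 + 0.170 + 0.146 + 0.067 + 0.018 = 0.694
TFR = 5 × 0.694 = 3.47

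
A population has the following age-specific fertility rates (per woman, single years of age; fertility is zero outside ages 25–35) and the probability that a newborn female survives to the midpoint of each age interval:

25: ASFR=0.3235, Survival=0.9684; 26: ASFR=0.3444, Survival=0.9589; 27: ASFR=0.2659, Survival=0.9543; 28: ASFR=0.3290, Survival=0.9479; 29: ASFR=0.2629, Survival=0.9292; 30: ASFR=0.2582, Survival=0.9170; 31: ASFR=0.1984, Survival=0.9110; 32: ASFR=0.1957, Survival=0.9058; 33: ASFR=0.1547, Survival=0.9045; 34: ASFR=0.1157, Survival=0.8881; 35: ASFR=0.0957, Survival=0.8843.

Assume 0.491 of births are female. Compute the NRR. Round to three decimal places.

Proportion female at birth = 0.491.
Each age group contributes 1 × ASFR × survival:
  25: 1 × 0.3235 × 0.9684 = 0.31328
  26: 1 × 0.3444 × 0.9589 = 0.33025
  27: 1 × 0.2659 × 0.9543 = 0.25375
  28: 1 × 0.3290 × 0.9479 = 0.31186
  29: 1 × 0.2629 × 0.9292 = 0.24429
  30: 1 × 0.2582 × 0.9170 = 0.23677
  31: 1 × 0.1984 × 0.9110 = 0.18074
  32: 1 × 0.1957 × 0.9058 = 0.17727
  33: 1 × 0.1547 × 0.9045 = 0.13993
  34: 1 × 0.1157 × 0.8881 = 0.10275
  35: 1 × 0.0957 × 0.8843 = 0.08463
Sum = 2.37552
NRR = 0.491 × 2.37552 = 1.16638
NRR > 1, so each generation more than replaces itself.

1.166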